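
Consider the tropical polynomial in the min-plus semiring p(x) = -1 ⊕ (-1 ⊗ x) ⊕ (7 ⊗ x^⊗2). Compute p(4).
p(4) = -1

A tropical monomial a ⊗ x^⊗i evaluates to a + i · x. Evaluating each term at x = 4:
  Term 0 contributes -1 + 0 · 4 = -1
  Term 1 contributes -1 + 1 · 4 = 3
  Term 2 contributes 7 + 2 · 4 = 15
p(4) = ⊕ of these = min[-1, 3, 15] = -1.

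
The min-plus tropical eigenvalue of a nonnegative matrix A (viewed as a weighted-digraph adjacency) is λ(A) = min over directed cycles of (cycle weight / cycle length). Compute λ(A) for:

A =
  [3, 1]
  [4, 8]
λ(A) = 5/2

Enumerate directed cycles and compute their means (weight / length). Sample:
  cycle 0 → 0: weight = 3, length = 1, mean = 3/1 ≈ 3.000
  cycle 1 → 1: weight = 8, length = 1, mean = 8/1 ≈ 8.000
  cycle 0 → 1 → 0: weight = 5, length = 2, mean = 5/2 ≈ 2.500
  cycle 1 → 0 → 1: weight = 5, length = 2, mean = 5/2 ≈ 2.500
Minimum mean = 2.500, attained e.g. along the cycle 0 → 1 → 0 with weight 5 and length 2. So λ(A) = 5/2 = 5/2.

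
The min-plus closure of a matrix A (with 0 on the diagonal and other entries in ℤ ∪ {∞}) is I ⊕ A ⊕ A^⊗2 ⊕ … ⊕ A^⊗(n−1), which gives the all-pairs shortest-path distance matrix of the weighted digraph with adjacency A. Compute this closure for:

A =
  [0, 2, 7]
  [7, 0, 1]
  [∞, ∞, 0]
Closure =
  [0, 2, 3]
  [7, 0, 1]
  [∞, ∞, 0]

This is the Floyd-Warshall all-pairs shortest-path computation. For each intermediate vertex k = 0, 1, …, 2, update dist[i][j] ← min(dist[i][j], dist[i][k] + dist[k][j]). The final matrix gives, for each (i, j), the minimum total weight of any directed path from i to j (possibly empty when i = j).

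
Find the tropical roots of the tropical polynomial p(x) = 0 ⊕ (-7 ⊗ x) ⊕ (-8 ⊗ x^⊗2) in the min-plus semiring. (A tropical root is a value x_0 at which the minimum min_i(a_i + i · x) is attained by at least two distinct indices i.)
Roots: {1, 7}

Each tropical root is a break point of the lower envelope of the lines y = a_i + i · x (there are 3 lines, with slopes 0, 1, ..., 2). Only the lines that attain the minimum somewhere contribute to roots; other lines are dominated. Here the surviving (envelope) indices are i = 2, i = 1, i = 0.
Intersections between consecutive envelope lines give the roots: for adjacent envelope indices i < j the intersection is x = (a_i − a_j) / (j − i). Reading off the sorted break points: {1, 7}.
Verification: at each break x_0, at least two indices attain the minimum of min_i(a_i + i · x_0).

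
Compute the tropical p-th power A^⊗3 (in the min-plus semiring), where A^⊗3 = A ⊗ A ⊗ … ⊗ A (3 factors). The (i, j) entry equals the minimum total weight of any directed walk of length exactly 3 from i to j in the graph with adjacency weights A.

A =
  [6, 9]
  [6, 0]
A^⊗3 =
  [15, 9]
  [6, 0]

Each entry (A^⊗3)_ij equals the minimum over all length-3 walks i = v_0 → v_1 → … → v_3 = j of Σ_t A[v_t][v_{t+1}]. For example, for (i, j) = (0, 1) we minimise over 4 possible intermediate vertex sequences; the minimum is 9, attained along the walk 0 → 1 → 1 → 1.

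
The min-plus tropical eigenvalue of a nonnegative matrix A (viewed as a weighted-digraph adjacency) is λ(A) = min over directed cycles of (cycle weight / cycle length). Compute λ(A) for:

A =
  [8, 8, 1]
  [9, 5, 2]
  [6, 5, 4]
λ(A) = 7/2

Enumerate directed cycles and compute their means (weight / length). Sample:
  cycle 0 → 0: weight = 8, length = 1, mean = 8/1 ≈ 8.000
  cycle 1 → 1: weight = 5, length = 1, mean = 5/1 ≈ 5.000
  cycle 2 → 2: weight = 4, length = 1, mean = 4/1 ≈ 4.000
  cycle 0 → 1 → 0: weight = 17, length = 2, mean = 17/2 ≈ 8.500
  cycle 0 → 2 → 0: weight = 7, length = 2, mean = 7/2 ≈ 3.500
  cycle 1 → 0 → 1: weight = 17, length = 2, mean = 17/2 ≈ 8.500
Minimum mean = 3.500, attained e.g. along the cycle 0 → 2 → 0 with weight 7 and length 2. So λ(A) = 7/2 = 7/2.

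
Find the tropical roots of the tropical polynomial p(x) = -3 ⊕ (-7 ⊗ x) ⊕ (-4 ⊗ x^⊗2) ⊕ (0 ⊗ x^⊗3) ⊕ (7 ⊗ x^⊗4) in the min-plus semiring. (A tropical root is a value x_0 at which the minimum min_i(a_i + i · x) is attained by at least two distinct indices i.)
Roots: {-7, -4, -3, 4}

Each tropical root is a break point of the lower envelope of the lines y = a_i + i · x (there are 5 lines, with slopes 0, 1, ..., 4). Only the lines that attain the minimum somewhere contribute to roots; other lines are dominated. Here the surviving (envelope) indices are i = 4, i = 3, i = 2, i = 1, i = 0.
Intersections between consecutive envelope lines give the roots: for adjacent envelope indices i < j the intersection is x = (a_i − a_j) / (j − i). Reading off the sorted break points: {-7, -4, -3, 4}.
Verification: at each break x_0, at least two indices attain the minimum of min_i(a_i + i · x_0).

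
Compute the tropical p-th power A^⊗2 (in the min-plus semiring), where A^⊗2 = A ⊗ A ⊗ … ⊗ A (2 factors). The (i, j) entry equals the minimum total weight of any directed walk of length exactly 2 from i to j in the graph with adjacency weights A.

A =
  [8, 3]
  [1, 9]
A^⊗2 =
  [4, 11]
  [9, 4]

Each entry (A^⊗2)_ij equals the minimum over all length-2 walks i = v_0 → v_1 → … → v_2 = j of Σ_t A[v_t][v_{t+1}]. For example, for (i, j) = (0, 1) we minimise over 2 possible intermediate vertex sequences; the minimum is 11, attained along the walk 0 → 0 → 1.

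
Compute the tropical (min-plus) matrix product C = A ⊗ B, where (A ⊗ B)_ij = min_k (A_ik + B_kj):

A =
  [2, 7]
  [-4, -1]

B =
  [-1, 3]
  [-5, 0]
A ⊗ B =
  [1, 5]
  [-6, -1]

Apply the min-plus product entry-by-entry:
  C[0][0] = min over k of (A[0][0] + B[0][0] = 2 + -1 = 1, A[0][1] + B[1][0] = 7 + -5 = 2) = 1 (attained at k = 0)
  C[0][1] = min over k of (A[0][0] + B[0][1] = 2 + 3 = 5, A[0][1] + B[1][1] = 7 + 0 = 7) = 5 (attained at k = 0)
  C[1][0] = min over k of (A[1][0] + B[0][0] = -4 + -1 = -5, A[1][1] + B[1][0] = -1 + -5 = -6) = -6 (attained at k = 1)
  C[1][1] = min over k of (A[1][0] + B[0][1] = -4 + 3 = -1, A[1][1] + B[1][1] = -1 + 0 = -1) = -1 (attained at k = 0)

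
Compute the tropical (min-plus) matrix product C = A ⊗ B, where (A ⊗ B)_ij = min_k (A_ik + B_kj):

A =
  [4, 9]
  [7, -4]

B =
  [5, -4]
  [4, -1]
A ⊗ B =
  [9, 0]
  [0, -5]

Apply the min-plus product entry-by-entry:
  C[0][0] = min over k of (A[0][0] + B[0][0] = 4 + 5 = 9, A[0][1] + B[1][0] = 9 + 4 = 13) = 9 (attained at k = 0)
  C[0][1] = min over k of (A[0][0] + B[0][1] = 4 + -4 = 0, A[0][1] + B[1][1] = 9 + -1 = 8) = 0 (attained at k = 0)
  C[1][0] = min over k of (A[1][0] + B[0][0] = 7 + 5 = 12, A[1][1] + B[1][0] = -4 + 4 = 0) = 0 (attained at k = 1)
  C[1][1] = min over k of (A[1][0] + B[0][1] = 7 + -4 = 3, A[1][1] + B[1][1] = -4 + -1 = -5) = -5 (attained at k = 1)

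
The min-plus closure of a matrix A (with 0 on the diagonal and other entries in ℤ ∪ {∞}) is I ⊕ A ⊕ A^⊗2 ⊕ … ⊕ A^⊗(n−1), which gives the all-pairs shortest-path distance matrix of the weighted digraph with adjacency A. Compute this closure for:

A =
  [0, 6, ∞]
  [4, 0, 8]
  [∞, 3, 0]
Closure =
  [0, 6, 14]
  [4, 0, 8]
  [7, 3, 0]

This is the Floyd-Warshall all-pairs shortest-path computation. For each intermediate vertex k = 0, 1, …, 2, update dist[i][j] ← min(dist[i][j], dist[i][k] + dist[k][j]). The final matrix gives, for each (i, j), the minimum total weight of any directed path from i to j (possibly empty when i = j).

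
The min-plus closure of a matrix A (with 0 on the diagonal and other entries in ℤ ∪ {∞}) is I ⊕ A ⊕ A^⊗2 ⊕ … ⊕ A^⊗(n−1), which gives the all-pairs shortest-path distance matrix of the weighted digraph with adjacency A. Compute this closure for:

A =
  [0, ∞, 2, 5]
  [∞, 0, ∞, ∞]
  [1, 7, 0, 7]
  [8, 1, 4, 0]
Closure =
  [0, 6, 2, 5]
  [∞, 0, ∞, ∞]
  [1, 7, 0, 6]
  [5, 1, 4, 0]

This is the Floyd-Warshall all-pairs shortest-path computation. For each intermediate vertex k = 0, 1, …, 3, update dist[i][j] ← min(dist[i][j], dist[i][k] + dist[k][j]). The final matrix gives, for each (i, j), the minimum total weight of any directed path from i to j (possibly empty when i = j).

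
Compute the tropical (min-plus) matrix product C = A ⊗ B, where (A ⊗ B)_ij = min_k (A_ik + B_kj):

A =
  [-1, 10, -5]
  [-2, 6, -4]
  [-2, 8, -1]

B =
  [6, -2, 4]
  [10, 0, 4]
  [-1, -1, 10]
A ⊗ B =
  [-6, -6, 3]
  [-5, -5, 2]
  [-2, -4, 2]

Apply the min-plus product entry-by-entry:
  C[0][0] = min over k of (A[0][0] + B[0][0] = -1 + 6 = 5, A[0][1] + B[1][0] = 10 + 10 = 20, A[0][2] + B[2][0] = -5 + -1 = -6) = -6 (attained at k = 2)
  C[0][1] = min over k of (A[0][0] + B[0][1] = -1 + -2 = -3, A[0][1] + B[1][1] = 10 + 0 = 10, A[0][2] + B[2][1] = -5 + -1 = -6) = -6 (attained at k = 2)
  C[0][2] = min over k of (A[0][0] + B[0][2] = -1 + 4 = 3, A[0][1] + B[1][2] = 10 + 4 = 14, A[0][2] + B[2][2] = -5 + 10 = 5) = 3 (attained at k = 0)
  C[1][0] = min over k of (A[1][0] + B[0][0] = -2 + 6 = 4, A[1][1] + B[1][0] = 6 + 10 = 16, A[1][2] + B[2][0] = -4 + -1 = -5) = -5 (attained at k = 2)
  C[1][1] = min over k of (A[1][0] + B[0][1] = -2 + -2 = -4, A[1][1] + B[1][1] = 6 + 0 = 6, A[1][2] + B[2][1] = -4 + -1 = -5) = -5 (attained at k = 2)
  C[1][2] = min over k of (A[1][0] + B[0][2] = -2 + 4 = 2, A[1][1] + B[1][2] = 6 + 4 = 10, A[1][2] + B[2][2] = -4 + 10 = 6) = 2 (attained at k = 0)
  C[2][0] = min over k of (A[2][0] + B[0][0] = -2 + 6 = 4, A[2][1] + B[1][0] = 8 + 10 = 18, A[2][2] + B[2][0] = -1 + -1 = -2) = -2 (attained at k = 2)
  C[2][1] = min over k of (A[2][0] + B[0][1] = -2 + -2 = -4, A[2][1] + B[1][1] = 8 + 0 = 8, A[2][2] + B[2][1] = -1 + -1 = -2) = -4 (attained at k = 0)
  C[2][2] = min over k of (A[2][0] + B[0][2] = -2 + 4 = 2, A[2][1] + B[1][2] = 8 + 4 = 12, A[2][2] + B[2][2] = -1 + 10 = 9) = 2 (attained at k = 0)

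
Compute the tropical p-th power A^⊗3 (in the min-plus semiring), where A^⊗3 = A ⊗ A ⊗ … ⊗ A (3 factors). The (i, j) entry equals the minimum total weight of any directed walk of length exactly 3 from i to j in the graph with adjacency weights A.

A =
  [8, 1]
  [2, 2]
A^⊗3 =
  [5, 4]
  [5, 5]

Each entry (A^⊗3)_ij equals the minimum over all length-3 walks i = v_0 → v_1 → … → v_3 = j of Σ_t A[v_t][v_{t+1}]. For example, for (i, j) = (0, 1) we minimise over 4 possible intermediate vertex sequences; the minimum is 4, attained along the walk 0 → 1 → 0 → 1.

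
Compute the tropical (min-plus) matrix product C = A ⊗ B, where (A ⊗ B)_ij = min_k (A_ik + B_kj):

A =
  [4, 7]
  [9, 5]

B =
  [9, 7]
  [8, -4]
A ⊗ B =
  [13, 3]
  [13, 1]

Apply the min-plus product entry-by-entry:
  C[0][0] = min over k of (A[0][0] + B[0][0] = 4 + 9 = 13, A[0][1] + B[1][0] = 7 + 8 = 15) = 13 (attained at k = 0)
  C[0][1] = min over k of (A[0][0] + B[0][1] = 4 + 7 = 11, A[0][1] + B[1][1] = 7 + -4 = 3) = 3 (attained at k = 1)
  C[1][0] = min over k of (A[1][0] + B[0][0] = 9 + 9 = 18, A[1][1] + B[1][0] = 5 + 8 = 13) = 13 (attained at k = 1)
  C[1][1] = min over k of (A[1][0] + B[0][1] = 9 + 7 = 16, A[1][1] + B[1][1] = 5 + -4 = 1) = 1 (attained at k = 1)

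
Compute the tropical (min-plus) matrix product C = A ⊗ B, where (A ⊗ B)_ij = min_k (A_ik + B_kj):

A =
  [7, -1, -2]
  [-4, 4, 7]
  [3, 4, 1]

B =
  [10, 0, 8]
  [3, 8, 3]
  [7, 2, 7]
A ⊗ B =
  [2, 0, 2]
  [6, -4, 4]
  [7, 3, 7]

Apply the min-plus product entry-by-entry:
  C[0][0] = min over k of (A[0][0] + B[0][0] = 7 + 10 = 17, A[0][1] + B[1][0] = -1 + 3 = 2, A[0][2] + B[2][0] = -2 + 7 = 5) = 2 (attained at k = 1)
  C[0][1] = min over k of (A[0][0] + B[0][1] = 7 + 0 = 7, A[0][1] + B[1][1] = -1 + 8 = 7, A[0][2] + B[2][1] = -2 + 2 = 0) = 0 (attained at k = 2)
  C[0][2] = min over k of (A[0][0] + B[0][2] = 7 + 8 = 15, A[0][1] + B[1][2] = -1 + 3 = 2, A[0][2] + B[2][2] = -2 + 7 = 5) = 2 (attained at k = 1)
  C[1][0] = min over k of (A[1][0] + B[0][0] = -4 + 10 = 6, A[1][1] + B[1][0] = 4 + 3 = 7, A[1][2] + B[2][0] = 7 + 7 = 14) = 6 (attained at k = 0)
  C[1][1] = min over k of (A[1][0] + B[0][1] = -4 + 0 = -4, A[1][1] + B[1][1] = 4 + 8 = 12, A[1][2] + B[2][1] = 7 + 2 = 9) = -4 (attained at k = 0)
  C[1][2] = min over k of (A[1][0] + B[0][2] = -4 + 8 = 4, A[1][1] + B[1][2] = 4 + 3 = 7, A[1][2] + B[2][2] = 7 + 7 = 14) = 4 (attained at k = 0)
  C[2][0] = min over k of (A[2][0] + B[0][0] = 3 + 10 = 13, A[2][1] + B[1][0] = 4 + 3 = 7, A[2][2] + B[2][0] = 1 + 7 = 8) = 7 (attained at k = 1)
  C[2][1] = min over k of (A[2][0] + B[0][1] = 3 + 0 = 3, A[2][1] + B[1][1] = 4 + 8 = 12, A[2][2] + B[2][1] = 1 + 2 = 3) = 3 (attained at k = 0)
  C[2][2] = min over k of (A[2][0] + B[0][2] = 3 + 8 = 11, A[2][1] + B[1][2] = 4 + 3 = 7, A[2][2] + B[2][2] = 1 + 7 = 8) = 7 (attained at k = 1)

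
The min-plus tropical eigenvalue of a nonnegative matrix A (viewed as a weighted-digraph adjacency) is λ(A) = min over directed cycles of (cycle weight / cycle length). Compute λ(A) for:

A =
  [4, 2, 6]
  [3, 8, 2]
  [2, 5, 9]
λ(A) = 2

Enumerate directed cycles and compute their means (weight / length). Sample:
  cycle 0 → 0: weight = 4, length = 1, mean = 4/1 ≈ 4.000
  cycle 1 → 1: weight = 8, length = 1, mean = 8/1 ≈ 8.000
  cycle 2 → 2: weight = 9, length = 1, mean = 9/1 ≈ 9.000
  cycle 0 → 1 → 0: weight = 5, length = 2, mean = 5/2 ≈ 2.500
  cycle 0 → 2 → 0: weight = 8, length = 2, mean = 8/2 ≈ 4.000
  cycle 1 → 0 → 1: weight = 5, length = 2, mean = 5/2 ≈ 2.500
Minimum mean = 2.000, attained e.g. along the cycle 0 → 1 → 2 → 0 with weight 6 and length 3. So λ(A) = 6/3 = 2.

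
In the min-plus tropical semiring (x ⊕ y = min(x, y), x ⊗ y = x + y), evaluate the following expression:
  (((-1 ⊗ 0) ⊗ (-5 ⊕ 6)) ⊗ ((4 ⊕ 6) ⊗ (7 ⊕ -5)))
(((-1 ⊗ 0) ⊗ (-5 ⊕ 6)) ⊗ ((4 ⊕ 6) ⊗ (7 ⊕ -5))) = -7

Expand innermost to outermost. Recall ⊕ takes the minimum of its arguments and ⊗ takes their sum. Working out the expression (((-1 ⊗ 0) ⊗ (-5 ⊕ 6)) ⊗ ((4 ⊕ 6) ⊗ (7 ⊕ -5))) gives -7.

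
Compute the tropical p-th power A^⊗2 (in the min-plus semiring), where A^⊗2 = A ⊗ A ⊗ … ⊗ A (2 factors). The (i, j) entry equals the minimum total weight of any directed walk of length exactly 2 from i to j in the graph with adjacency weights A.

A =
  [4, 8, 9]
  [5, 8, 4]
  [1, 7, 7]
A^⊗2 =
  [8, 12, 12]
  [5, 11, 11]
  [5, 9, 10]

Each entry (A^⊗2)_ij equals the minimum over all length-2 walks i = v_0 → v_1 → … → v_2 = j of Σ_t A[v_t][v_{t+1}]. For example, for (i, j) = (0, 2) we minimise over 3 possible intermediate vertex sequences; the minimum is 12, attained along the walk 0 → 1 → 2.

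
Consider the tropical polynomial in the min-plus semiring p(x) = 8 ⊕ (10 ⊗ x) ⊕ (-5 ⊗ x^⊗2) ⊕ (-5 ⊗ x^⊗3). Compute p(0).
p(0) = -5

A tropical monomial a ⊗ x^⊗i evaluates to a + i · x. Evaluating each term at x = 0:
  Term 0 contributes 8 + 0 · 0 = 8
  Term 1 contributes 10 + 1 · 0 = 10
  Term 2 contributes -5 + 2 · 0 = -5
  Term 3 contributes -5 + 3 · 0 = -5
p(0) = ⊕ of these = min[8, 10, -5, -5] = -5.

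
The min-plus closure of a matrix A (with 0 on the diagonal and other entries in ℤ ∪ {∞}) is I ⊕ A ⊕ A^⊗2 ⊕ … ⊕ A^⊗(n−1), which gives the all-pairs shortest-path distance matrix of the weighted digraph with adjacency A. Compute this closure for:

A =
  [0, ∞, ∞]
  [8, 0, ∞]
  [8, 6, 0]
Closure =
  [0, ∞, ∞]
  [8, 0, ∞]
  [8, 6, 0]

This is the Floyd-Warshall all-pairs shortest-path computation. For each intermediate vertex k = 0, 1, …, 2, update dist[i][j] ← min(dist[i][j], dist[i][k] + dist[k][j]). The final matrix gives, for each (i, j), the minimum total weight of any directed path from i to j (possibly empty when i = j).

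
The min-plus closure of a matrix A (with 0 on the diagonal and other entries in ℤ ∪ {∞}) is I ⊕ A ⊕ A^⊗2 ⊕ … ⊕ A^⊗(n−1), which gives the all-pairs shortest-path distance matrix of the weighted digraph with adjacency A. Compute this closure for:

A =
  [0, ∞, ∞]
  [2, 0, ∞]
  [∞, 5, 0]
Closure =
  [0, ∞, ∞]
  [2, 0, ∞]
  [7, 5, 0]

This is the Floyd-Warshall all-pairs shortest-path computation. For each intermediate vertex k = 0, 1, …, 2, update dist[i][j] ← min(dist[i][j], dist[i][k] + dist[k][j]). The final matrix gives, for each (i, j), the minimum total weight of any directed path from i to j (possibly empty when i = j).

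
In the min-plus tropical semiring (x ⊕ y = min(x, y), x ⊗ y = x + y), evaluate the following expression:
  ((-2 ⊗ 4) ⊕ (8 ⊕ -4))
((-2 ⊗ 4) ⊕ (8 ⊕ -4)) = -4

Expand innermost to outermost. Recall ⊕ takes the minimum of its arguments and ⊗ takes their sum. Working out the expression ((-2 ⊗ 4) ⊕ (8 ⊕ -4)) gives -4.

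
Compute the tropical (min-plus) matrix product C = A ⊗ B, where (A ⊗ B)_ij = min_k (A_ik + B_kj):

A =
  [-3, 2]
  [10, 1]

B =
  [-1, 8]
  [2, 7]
A ⊗ B =
  [-4, 5]
  [3, 8]

Apply the min-plus product entry-by-entry:
  C[0][0] = min over k of (A[0][0] + B[0][0] = -3 + -1 = -4, A[0][1] + B[1][0] = 2 + 2 = 4) = -4 (attained at k = 0)
  C[0][1] = min over k of (A[0][0] + B[0][1] = -3 + 8 = 5, A[0][1] + B[1][1] = 2 + 7 = 9) = 5 (attained at k = 0)
  C[1][0] = min over k of (A[1][0] + B[0][0] = 10 + -1 = 9, A[1][1] + B[1][0] = 1 + 2 = 3) = 3 (attained at k = 1)
  C[1][1] = min over k of (A[1][0] + B[0][1] = 10 + 8 = 18, A[1][1] + B[1][1] = 1 + 7 = 8) = 8 (attained at k = 1)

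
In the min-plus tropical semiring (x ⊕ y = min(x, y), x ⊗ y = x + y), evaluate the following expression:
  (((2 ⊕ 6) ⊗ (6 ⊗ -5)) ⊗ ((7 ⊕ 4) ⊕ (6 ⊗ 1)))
(((2 ⊕ 6) ⊗ (6 ⊗ -5)) ⊗ ((7 ⊕ 4) ⊕ (6 ⊗ 1))) = 7

Expand innermost to outermost. Recall ⊕ takes the minimum of its arguments and ⊗ takes their sum. Working out the expression (((2 ⊕ 6) ⊗ (6 ⊗ -5)) ⊗ ((7 ⊕ 4) ⊕ (6 ⊗ 1))) gives 7.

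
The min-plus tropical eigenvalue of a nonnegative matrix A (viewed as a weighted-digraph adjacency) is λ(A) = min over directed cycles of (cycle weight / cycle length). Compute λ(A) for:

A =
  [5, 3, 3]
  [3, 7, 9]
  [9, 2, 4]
λ(A) = 8/3

Enumerate directed cycles and compute their means (weight / length). Sample:
  cycle 0 → 0: weight = 5, length = 1, mean = 5/1 ≈ 5.000
  cycle 1 → 1: weight = 7, length = 1, mean = 7/1 ≈ 7.000
  cycle 2 → 2: weight = 4, length = 1, mean = 4/1 ≈ 4.000
  cycle 0 → 1 → 0: weight = 6, length = 2, mean = 6/2 ≈ 3.000
  cycle 0 → 2 → 0: weight = 12, length = 2, mean = 12/2 ≈ 6.000
  cycle 1 → 0 → 1: weight = 6, length = 2, mean = 6/2 ≈ 3.000
Minimum mean = 2.667, attained e.g. along the cycle 0 → 2 → 1 → 0 with weight 8 and length 3. So λ(A) = 8/3 = 8/3.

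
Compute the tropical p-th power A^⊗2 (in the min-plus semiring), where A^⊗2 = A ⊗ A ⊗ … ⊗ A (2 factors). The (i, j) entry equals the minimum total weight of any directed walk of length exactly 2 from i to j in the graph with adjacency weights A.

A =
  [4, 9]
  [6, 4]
A^⊗2 =
  [8, 13]
  [10, 8]

Each entry (A^⊗2)_ij equals the minimum over all length-2 walks i = v_0 → v_1 → … → v_2 = j of Σ_t A[v_t][v_{t+1}]. For example, for (i, j) = (0, 1) we minimise over 2 possible intermediate vertex sequences; the minimum is 13, attained along the walk 0 → 0 → 1.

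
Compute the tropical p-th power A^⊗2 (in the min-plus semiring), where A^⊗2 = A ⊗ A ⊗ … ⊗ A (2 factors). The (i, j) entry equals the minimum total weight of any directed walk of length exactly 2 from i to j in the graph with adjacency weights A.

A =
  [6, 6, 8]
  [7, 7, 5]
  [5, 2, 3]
A^⊗2 =
  [12, 10, 11]
  [10, 7, 8]
  [8, 5, 6]

Each entry (A^⊗2)_ij equals the minimum over all length-2 walks i = v_0 → v_1 → … → v_2 = j of Σ_t A[v_t][v_{t+1}]. For example, for (i, j) = (0, 2) we minimise over 3 possible intermediate vertex sequences; the minimum is 11, attained along the walk 0 → 1 → 2.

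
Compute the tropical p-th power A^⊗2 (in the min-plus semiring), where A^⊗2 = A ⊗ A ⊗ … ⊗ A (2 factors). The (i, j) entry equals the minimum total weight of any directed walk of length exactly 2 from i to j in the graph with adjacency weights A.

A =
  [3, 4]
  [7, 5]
A^⊗2 =
  [6, 7]
  [10, 10]

Each entry (A^⊗2)_ij equals the minimum over all length-2 walks i = v_0 → v_1 → … → v_2 = j of Σ_t A[v_t][v_{t+1}]. For example, for (i, j) = (0, 1) we minimise over 2 possible intermediate vertex sequences; the minimum is 7, attained along the walk 0 → 0 → 1.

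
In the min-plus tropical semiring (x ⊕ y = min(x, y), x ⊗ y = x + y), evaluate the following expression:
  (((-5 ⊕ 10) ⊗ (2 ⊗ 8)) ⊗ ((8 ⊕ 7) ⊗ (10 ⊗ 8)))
(((-5 ⊕ 10) ⊗ (2 ⊗ 8)) ⊗ ((8 ⊕ 7) ⊗ (10 ⊗ 8))) = 30

Expand innermost to outermost. Recall ⊕ takes the minimum of its arguments and ⊗ takes their sum. Working out the expression (((-5 ⊕ 10) ⊗ (2 ⊗ 8)) ⊗ ((8 ⊕ 7) ⊗ (10 ⊗ 8))) gives 30.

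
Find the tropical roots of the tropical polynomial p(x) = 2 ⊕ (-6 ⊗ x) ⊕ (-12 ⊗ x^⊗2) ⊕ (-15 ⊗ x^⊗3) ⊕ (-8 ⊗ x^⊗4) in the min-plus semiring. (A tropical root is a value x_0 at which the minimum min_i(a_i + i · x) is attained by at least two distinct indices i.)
Roots: {-7, 3, 6, 8}

Each tropical root is a break point of the lower envelope of the lines y = a_i + i · x (there are 5 lines, with slopes 0, 1, ..., 4). Only the lines that attain the minimum somewhere contribute to roots; other lines are dominated. Here the surviving (envelope) indices are i = 4, i = 3, i = 2, i = 1, i = 0.
Intersections between consecutive envelope lines give the roots: for adjacent envelope indices i < j the intersection is x = (a_i − a_j) / (j − i). Reading off the sorted break points: {-7, 3, 6, 8}.
Verification: at each break x_0, at least two indices attain the minimum of min_i(a_i + i · x_0).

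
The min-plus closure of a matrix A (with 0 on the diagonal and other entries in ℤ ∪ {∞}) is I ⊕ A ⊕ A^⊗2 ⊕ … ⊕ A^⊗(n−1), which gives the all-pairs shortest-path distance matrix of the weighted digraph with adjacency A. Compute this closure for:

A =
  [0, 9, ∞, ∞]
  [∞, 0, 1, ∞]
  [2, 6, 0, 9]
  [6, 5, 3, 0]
Closure =
  [0, 9, 10, 19]
  [3, 0, 1, 10]
  [2, 6, 0, 9]
  [5, 5, 3, 0]

This is the Floyd-Warshall all-pairs shortest-path computation. For each intermediate vertex k = 0, 1, …, 3, update dist[i][j] ← min(dist[i][j], dist[i][k] + dist[k][j]). The final matrix gives, for each (i, j), the minimum total weight of any directed path from i to j (possibly empty when i = j).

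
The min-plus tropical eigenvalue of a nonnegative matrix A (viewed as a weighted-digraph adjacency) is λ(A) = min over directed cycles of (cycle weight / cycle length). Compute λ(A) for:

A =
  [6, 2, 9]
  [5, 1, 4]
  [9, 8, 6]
λ(A) = 1

Enumerate directed cycles and compute their means (weight / length). Sample:
  cycle 0 → 0: weight = 6, length = 1, mean = 6/1 ≈ 6.000
  cycle 1 → 1: weight = 1, length = 1, mean = 1/1 ≈ 1.000
  cycle 2 → 2: weight = 6, length = 1, mean = 6/1 ≈ 6.000
  cycle 0 → 1 → 0: weight = 7, length = 2, mean = 7/2 ≈ 3.500
  cycle 0 → 2 → 0: weight = 18, length = 2, mean = 18/2 ≈ 9.000
  cycle 1 → 0 → 1: weight = 7, length = 2, mean = 7/2 ≈ 3.500
Minimum mean = 1.000, attained e.g. along the cycle 1 → 1 with weight 1 and length 1. So λ(A) = 1/1 = 1.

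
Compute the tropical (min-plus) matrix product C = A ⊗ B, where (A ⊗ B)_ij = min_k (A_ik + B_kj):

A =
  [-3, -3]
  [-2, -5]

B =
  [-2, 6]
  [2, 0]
A ⊗ B =
  [-5, -3]
  [-4, -5]

Apply the min-plus product entry-by-entry:
  C[0][0] = min over k of (A[0][0] + B[0][0] = -3 + -2 = -5, A[0][1] + B[1][0] = -3 + 2 = -1) = -5 (attained at k = 0)
  C[0][1] = min over k of (A[0][0] + B[0][1] = -3 + 6 = 3, A[0][1] + B[1][1] = -3 + 0 = -3) = -3 (attained at k = 1)
  C[1][0] = min over k of (A[1][0] + B[0][0] = -2 + -2 = -4, A[1][1] + B[1][0] = -5 + 2 = -3) = -4 (attained at k = 0)
  C[1][1] = min over k of (A[1][0] + B[0][1] = -2 + 6 = 4, A[1][1] + B[1][1] = -5 + 0 = -5) = -5 (attained at k = 1)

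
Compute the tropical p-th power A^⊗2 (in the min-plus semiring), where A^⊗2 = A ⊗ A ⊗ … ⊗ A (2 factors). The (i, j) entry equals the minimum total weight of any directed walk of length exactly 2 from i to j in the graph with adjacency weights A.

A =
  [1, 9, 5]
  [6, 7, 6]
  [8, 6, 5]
A^⊗2 =
  [2, 10, 6]
  [7, 12, 11]
  [9, 11, 10]

Each entry (A^⊗2)_ij equals the minimum over all length-2 walks i = v_0 → v_1 → … → v_2 = j of Σ_t A[v_t][v_{t+1}]. For example, for (i, j) = (0, 2) we minimise over 3 possible intermediate vertex sequences; the minimum is 6, attained along the walk 0 → 0 → 2.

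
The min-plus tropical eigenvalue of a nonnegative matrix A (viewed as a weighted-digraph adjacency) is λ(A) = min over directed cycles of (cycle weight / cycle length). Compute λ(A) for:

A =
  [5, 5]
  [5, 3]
λ(A) = 3

Enumerate directed cycles and compute their means (weight / length). Sample:
  cycle 0 → 0: weight = 5, length = 1, mean = 5/1 ≈ 5.000
  cycle 1 → 1: weight = 3, length = 1, mean = 3/1 ≈ 3.000
  cycle 0 → 1 → 0: weight = 10, length = 2, mean = 10/2 ≈ 5.000
  cycle 1 → 0 → 1: weight = 10, length = 2, mean = 10/2 ≈ 5.000
Minimum mean = 3.000, attained e.g. along the cycle 1 → 1 with weight 3 and length 1. So λ(A) = 3/1 = 3.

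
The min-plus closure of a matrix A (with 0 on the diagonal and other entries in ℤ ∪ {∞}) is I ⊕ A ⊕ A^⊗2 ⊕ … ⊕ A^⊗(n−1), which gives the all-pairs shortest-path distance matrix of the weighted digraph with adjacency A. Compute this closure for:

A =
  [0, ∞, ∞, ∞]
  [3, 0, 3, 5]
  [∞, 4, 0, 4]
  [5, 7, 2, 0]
Closure =
  [0, ∞, ∞, ∞]
  [3, 0, 3, 5]
  [7, 4, 0, 4]
  [5, 6, 2, 0]

This is the Floyd-Warshall all-pairs shortest-path computation. For each intermediate vertex k = 0, 1, …, 3, update dist[i][j] ← min(dist[i][j], dist[i][k] + dist[k][j]). The final matrix gives, for each (i, j), the minimum total weight of any directed path from i to j (possibly empty when i = j).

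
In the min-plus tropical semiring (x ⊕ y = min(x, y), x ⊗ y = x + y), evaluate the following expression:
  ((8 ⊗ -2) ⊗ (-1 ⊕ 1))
((8 ⊗ -2) ⊗ (-1 ⊕ 1)) = 5

Expand innermost to outermost. Recall ⊕ takes the minimum of its arguments and ⊗ takes their sum. Working out the expression ((8 ⊗ -2) ⊗ (-1 ⊕ 1)) gives 5.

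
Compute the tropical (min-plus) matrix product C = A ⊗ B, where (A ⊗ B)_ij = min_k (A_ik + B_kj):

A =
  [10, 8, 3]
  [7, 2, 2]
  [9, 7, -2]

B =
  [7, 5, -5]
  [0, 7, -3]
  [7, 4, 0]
A ⊗ B =
  [8, 7, 3]
  [2, 6, -1]
  [5, 2, -2]

Apply the min-plus product entry-by-entry:
  C[0][0] = min over k of (A[0][0] + B[0][0] = 10 + 7 = 17, A[0][1] + B[1][0] = 8 + 0 = 8, A[0][2] + B[2][0] = 3 + 7 = 10) = 8 (attained at k = 1)
  C[0][1] = min over k of (A[0][0] + B[0][1] = 10 + 5 = 15, A[0][1] + B[1][1] = 8 + 7 = 15, A[0][2] + B[2][1] = 3 + 4 = 7) = 7 (attained at k = 2)
  C[0][2] = min over k of (A[0][0] + B[0][2] = 10 + -5 = 5, A[0][1] + B[1][2] = 8 + -3 = 5, A[0][2] + B[2][2] = 3 + 0 = 3) = 3 (attained at k = 2)
  C[1][0] = min over k of (A[1][0] + B[0][0] = 7 + 7 = 14, A[1][1] + B[1][0] = 2 + 0 = 2, A[1][2] + B[2][0] = 2 + 7 = 9) = 2 (attained at k = 1)
  C[1][1] = min over k of (A[1][0] + B[0][1] = 7 + 5 = 12, A[1][1] + B[1][1] = 2 + 7 = 9, A[1][2] + B[2][1] = 2 + 4 = 6) = 6 (attained at k = 2)
  C[1][2] = min over k of (A[1][0] + B[0][2] = 7 + -5 = 2, A[1][1] + B[1][2] = 2 + -3 = -1, A[1][2] + B[2][2] = 2 + 0 = 2) = -1 (attained at k = 1)
  C[2][0] = min over k of (A[2][0] + B[0][0] = 9 + 7 = 16, A[2][1] + B[1][0] = 7 + 0 = 7, A[2][2] + B[2][0] = -2 + 7 = 5) = 5 (attained at k = 2)
  C[2][1] = min over k of (A[2][0] + B[0][1] = 9 + 5 = 14, A[2][1] + B[1][1] = 7 + 7 = 14, A[2][2] + B[2][1] = -2 + 4 = 2) = 2 (attained at k = 2)
  C[2][2] = min over k of (A[2][0] + B[0][2] = 9 + -5 = 4, A[2][1] + B[1][2] = 7 + -3 = 4, A[2][2] + B[2][2] = -2 + 0 = -2) = -2 (attained at k = 2)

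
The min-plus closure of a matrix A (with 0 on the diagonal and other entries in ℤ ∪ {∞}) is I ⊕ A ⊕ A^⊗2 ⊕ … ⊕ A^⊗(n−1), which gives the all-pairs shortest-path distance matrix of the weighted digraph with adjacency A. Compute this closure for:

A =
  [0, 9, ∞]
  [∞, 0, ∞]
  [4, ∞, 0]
Closure =
  [0, 9, ∞]
  [∞, 0, ∞]
  [4, 13, 0]

This is the Floyd-Warshall all-pairs shortest-path computation. For each intermediate vertex k = 0, 1, …, 2, update dist[i][j] ← min(dist[i][j], dist[i][k] + dist[k][j]). The final matrix gives, for each (i, j), the minimum total weight of any directed path from i to j (possibly empty when i = j).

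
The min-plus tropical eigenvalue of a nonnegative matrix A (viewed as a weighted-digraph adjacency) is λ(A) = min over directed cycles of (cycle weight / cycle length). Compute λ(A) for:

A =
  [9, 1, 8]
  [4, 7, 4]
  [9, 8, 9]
λ(A) = 5/2

Enumerate directed cycles and compute their means (weight / length). Sample:
  cycle 0 → 0: weight = 9, length = 1, mean = 9/1 ≈ 9.000
  cycle 1 → 1: weight = 7, length = 1, mean = 7/1 ≈ 7.000
  cycle 2 → 2: weight = 9, length = 1, mean = 9/1 ≈ 9.000
  cycle 0 → 1 → 0: weight = 5, length = 2, mean = 5/2 ≈ 2.500
  cycle 0 → 2 → 0: weight = 17, length = 2, mean = 17/2 ≈ 8.500
  cycle 1 → 0 → 1: weight = 5, length = 2, mean = 5/2 ≈ 2.500
Minimum mean = 2.500, attained e.g. along the cycle 0 → 1 → 0 with weight 5 and length 2. So λ(A) = 5/2 = 5/2.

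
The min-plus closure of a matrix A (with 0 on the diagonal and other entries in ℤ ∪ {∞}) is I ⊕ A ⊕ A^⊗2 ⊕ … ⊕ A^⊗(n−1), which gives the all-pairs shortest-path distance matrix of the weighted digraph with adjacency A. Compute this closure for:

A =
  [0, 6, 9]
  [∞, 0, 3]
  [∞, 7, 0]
Closure =
  [0, 6, 9]
  [∞, 0, 3]
  [∞, 7, 0]

This is the Floyd-Warshall all-pairs shortest-path computation. For each intermediate vertex k = 0, 1, …, 2, update dist[i][j] ← min(dist[i][j], dist[i][k] + dist[k][j]). The final matrix gives, for each (i, j), the minimum total weight of any directed path from i to j (possibly empty when i = j).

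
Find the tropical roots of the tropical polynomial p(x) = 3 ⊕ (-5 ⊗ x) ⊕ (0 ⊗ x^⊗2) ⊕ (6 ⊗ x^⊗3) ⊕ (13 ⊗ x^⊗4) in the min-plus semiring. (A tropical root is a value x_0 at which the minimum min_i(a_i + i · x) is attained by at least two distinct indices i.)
Roots: {-7, -6, -5, 8}

Each tropical root is a break point of the lower envelope of the lines y = a_i + i · x (there are 5 lines, with slopes 0, 1, ..., 4). Only the lines that attain the minimum somewhere contribute to roots; other lines are dominated. Here the surviving (envelope) indices are i = 4, i = 3, i = 2, i = 1, i = 0.
Intersections between consecutive envelope lines give the roots: for adjacent envelope indices i < j the intersection is x = (a_i − a_j) / (j − i). Reading off the sorted break points: {-7, -6, -5, 8}.
Verification: at each break x_0, at least two indices attain the minimum of min_i(a_i + i · x_0).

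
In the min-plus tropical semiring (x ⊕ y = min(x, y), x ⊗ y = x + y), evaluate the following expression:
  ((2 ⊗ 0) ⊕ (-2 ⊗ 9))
((2 ⊗ 0) ⊕ (-2 ⊗ 9)) = 2

Expand innermost to outermost. Recall ⊕ takes the minimum of its arguments and ⊗ takes their sum. Working out the expression ((2 ⊗ 0) ⊕ (-2 ⊗ 9)) gives 2.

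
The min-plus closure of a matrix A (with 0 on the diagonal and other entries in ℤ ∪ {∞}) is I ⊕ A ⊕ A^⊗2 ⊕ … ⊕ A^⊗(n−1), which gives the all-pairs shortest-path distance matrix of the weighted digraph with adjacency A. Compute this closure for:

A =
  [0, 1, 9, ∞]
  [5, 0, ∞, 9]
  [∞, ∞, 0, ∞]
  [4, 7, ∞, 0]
Closure =
  [0, 1, 9, 10]
  [5, 0, 14, 9]
  [∞, ∞, 0, ∞]
  [4, 5, 13, 0]

This is the Floyd-Warshall all-pairs shortest-path computation. For each intermediate vertex k = 0, 1, …, 3, update dist[i][j] ← min(dist[i][j], dist[i][k] + dist[k][j]). The final matrix gives, for each (i, j), the minimum total weight of any directed path from i to j (possibly empty when i = j).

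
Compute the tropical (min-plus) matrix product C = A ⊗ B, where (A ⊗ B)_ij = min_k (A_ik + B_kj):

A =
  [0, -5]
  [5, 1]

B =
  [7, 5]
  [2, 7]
A ⊗ B =
  [-3, 2]
  [3, 8]

Apply the min-plus product entry-by-entry:
  C[0][0] = min over k of (A[0][0] + B[0][0] = 0 + 7 = 7, A[0][1] + B[1][0] = -5 + 2 = -3) = -3 (attained at k = 1)
  C[0][1] = min over k of (A[0][0] + B[0][1] = 0 + 5 = 5, A[0][1] + B[1][1] = -5 + 7 = 2) = 2 (attained at k = 1)
  C[1][0] = min over k of (A[1][0] + B[0][0] = 5 + 7 = 12, A[1][1] + B[1][0] = 1 + 2 = 3) = 3 (attained at k = 1)
  C[1][1] = min over k of (A[1][0] + B[0][1] = 5 + 5 = 10, A[1][1] + B[1][1] = 1 + 7 = 8) = 8 (attained at k = 1)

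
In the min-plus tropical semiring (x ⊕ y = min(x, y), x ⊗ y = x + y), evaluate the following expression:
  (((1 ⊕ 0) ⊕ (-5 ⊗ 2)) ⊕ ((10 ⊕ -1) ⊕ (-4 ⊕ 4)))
(((1 ⊕ 0) ⊕ (-5 ⊗ 2)) ⊕ ((10 ⊕ -1) ⊕ (-4 ⊕ 4))) = -4

Expand innermost to outermost. Recall ⊕ takes the minimum of its arguments and ⊗ takes their sum. Working out the expression (((1 ⊕ 0) ⊕ (-5 ⊗ 2)) ⊕ ((10 ⊕ -1) ⊕ (-4 ⊕ 4))) gives -4.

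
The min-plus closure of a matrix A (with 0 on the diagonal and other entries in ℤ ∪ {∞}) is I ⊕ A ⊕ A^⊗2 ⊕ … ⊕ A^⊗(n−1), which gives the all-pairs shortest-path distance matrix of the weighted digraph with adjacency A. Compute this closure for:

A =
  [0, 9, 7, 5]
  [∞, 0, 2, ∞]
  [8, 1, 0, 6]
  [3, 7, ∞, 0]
Closure =
  [0, 8, 7, 5]
  [10, 0, 2, 8]
  [8, 1, 0, 6]
  [3, 7, 9, 0]

This is the Floyd-Warshall all-pairs shortest-path computation. For each intermediate vertex k = 0, 1, …, 3, update dist[i][j] ← min(dist[i][j], dist[i][k] + dist[k][j]). The final matrix gives, for each (i, j), the minimum total weight of any directed path from i to j (possibly empty when i = j).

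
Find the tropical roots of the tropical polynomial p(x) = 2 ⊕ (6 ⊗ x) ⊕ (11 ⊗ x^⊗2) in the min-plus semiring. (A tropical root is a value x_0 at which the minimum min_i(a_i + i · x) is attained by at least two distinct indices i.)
Roots: {-5, -4}

Each tropical root is a break point of the lower envelope of the lines y = a_i + i · x (there are 3 lines, with slopes 0, 1, ..., 2). Only the lines that attain the minimum somewhere contribute to roots; other lines are dominated. Here the surviving (envelope) indices are i = 2, i = 1, i = 0.
Intersections between consecutive envelope lines give the roots: for adjacent envelope indices i < j the intersection is x = (a_i − a_j) / (j − i). Reading off the sorted break points: {-5, -4}.
Verification: at each break x_0, at least two indices attain the minimum of min_i(a_i + i · x_0).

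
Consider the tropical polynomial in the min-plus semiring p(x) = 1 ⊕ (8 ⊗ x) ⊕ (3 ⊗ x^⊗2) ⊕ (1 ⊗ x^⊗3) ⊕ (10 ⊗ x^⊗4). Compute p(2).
p(2) = 1

A tropical monomial a ⊗ x^⊗i evaluates to a + i · x. Evaluating each term at x = 2:
  Term 0 contributes 1 + 0 · 2 = 1
  Term 1 contributes 8 + 1 · 2 = 10
  Term 2 contributes 3 + 2 · 2 = 7
  Term 3 contributes 1 + 3 · 2 = 7
  Term 4 contributes 10 + 4 · 2 = 18
p(2) = ⊕ of these = min[1, 10, 7, 7, 18] = 1.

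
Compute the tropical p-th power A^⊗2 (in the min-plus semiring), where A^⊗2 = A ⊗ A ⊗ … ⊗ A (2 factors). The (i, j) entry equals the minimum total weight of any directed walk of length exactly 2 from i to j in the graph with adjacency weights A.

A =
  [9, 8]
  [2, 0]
A^⊗2 =
  [10, 8]
  [2, 0]

Each entry (A^⊗2)_ij equals the minimum over all length-2 walks i = v_0 → v_1 → … → v_2 = j of Σ_t A[v_t][v_{t+1}]. For example, for (i, j) = (0, 1) we minimise over 2 possible intermediate vertex sequences; the minimum is 8, attained along the walk 0 → 1 → 1.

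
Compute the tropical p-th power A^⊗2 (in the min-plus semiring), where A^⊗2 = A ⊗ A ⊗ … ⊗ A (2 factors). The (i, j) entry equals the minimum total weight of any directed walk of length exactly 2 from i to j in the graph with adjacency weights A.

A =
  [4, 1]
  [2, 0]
A^⊗2 =
  [3, 1]
  [2, 0]

Each entry (A^⊗2)_ij equals the minimum over all length-2 walks i = v_0 → v_1 → … → v_2 = j of Σ_t A[v_t][v_{t+1}]. For example, for (i, j) = (0, 1) we minimise over 2 possible intermediate vertex sequences; the minimum is 1, attained along the walk 0 → 1 → 1.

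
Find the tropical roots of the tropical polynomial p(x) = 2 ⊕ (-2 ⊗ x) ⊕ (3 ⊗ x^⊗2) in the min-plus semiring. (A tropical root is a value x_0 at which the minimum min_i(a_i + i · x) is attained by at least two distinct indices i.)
Roots: {-5, 4}

Each tropical root is a break point of the lower envelope of the lines y = a_i + i · x (there are 3 lines, with slopes 0, 1, ..., 2). Only the lines that attain the minimum somewhere contribute to roots; other lines are dominated. Here the surviving (envelope) indices are i = 2, i = 1, i = 0.
Intersections between consecutive envelope lines give the roots: for adjacent envelope indices i < j the intersection is x = (a_i − a_j) / (j − i). Reading off the sorted break points: {-5, 4}.
Verification: at each break x_0, at least two indices attain the minimum of min_i(a_i + i · x_0).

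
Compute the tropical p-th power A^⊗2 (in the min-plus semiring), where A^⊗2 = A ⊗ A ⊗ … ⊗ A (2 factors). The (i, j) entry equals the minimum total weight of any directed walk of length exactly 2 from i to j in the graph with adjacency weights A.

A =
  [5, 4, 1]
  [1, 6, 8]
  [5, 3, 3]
A^⊗2 =
  [5, 4, 4]
  [6, 5, 2]
  [4, 6, 6]

Each entry (A^⊗2)_ij equals the minimum over all length-2 walks i = v_0 → v_1 → … → v_2 = j of Σ_t A[v_t][v_{t+1}]. For example, for (i, j) = (0, 2) we minimise over 3 possible intermediate vertex sequences; the minimum is 4, attained along the walk 0 → 2 → 2.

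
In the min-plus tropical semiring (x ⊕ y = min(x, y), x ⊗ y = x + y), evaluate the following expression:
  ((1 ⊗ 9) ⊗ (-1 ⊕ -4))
((1 ⊗ 9) ⊗ (-1 ⊕ -4)) = 6

Expand innermost to outermost. Recall ⊕ takes the minimum of its arguments and ⊗ takes their sum. Working out the expression ((1 ⊗ 9) ⊗ (-1 ⊕ -4)) gives 6.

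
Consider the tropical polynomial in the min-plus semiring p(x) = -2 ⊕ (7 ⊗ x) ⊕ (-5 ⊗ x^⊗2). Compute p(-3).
p(-3) = -11

A tropical monomial a ⊗ x^⊗i evaluates to a + i · x. Evaluating each term at x = -3:
  Term 0 contributes -2 + 0 · -3 = -2
  Term 1 contributes 7 + 1 · -3 = 4
  Term 2 contributes -5 + 2 · -3 = -11
p(-3) = ⊕ of these = min[-2, 4, -11] = -11.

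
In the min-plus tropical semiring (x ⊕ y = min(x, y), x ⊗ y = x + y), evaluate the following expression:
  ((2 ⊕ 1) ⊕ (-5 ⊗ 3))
((2 ⊕ 1) ⊕ (-5 ⊗ 3)) = -2

Expand innermost to outermost. Recall ⊕ takes the minimum of its arguments and ⊗ takes their sum. Working out the expression ((2 ⊕ 1) ⊕ (-5 ⊗ 3)) gives -2.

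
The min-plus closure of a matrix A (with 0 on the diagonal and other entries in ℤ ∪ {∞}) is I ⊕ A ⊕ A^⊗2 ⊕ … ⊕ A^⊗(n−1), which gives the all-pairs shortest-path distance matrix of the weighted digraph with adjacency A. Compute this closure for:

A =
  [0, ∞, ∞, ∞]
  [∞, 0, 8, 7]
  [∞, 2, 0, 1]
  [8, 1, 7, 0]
Closure =
  [0, ∞, ∞, ∞]
  [15, 0, 8, 7]
  [9, 2, 0, 1]
  [8, 1, 7, 0]

This is the Floyd-Warshall all-pairs shortest-path computation. For each intermediate vertex k = 0, 1, …, 3, update dist[i][j] ← min(dist[i][j], dist[i][k] + dist[k][j]). The final matrix gives, for each (i, j), the minimum total weight of any directed path from i to j (possibly empty when i = j).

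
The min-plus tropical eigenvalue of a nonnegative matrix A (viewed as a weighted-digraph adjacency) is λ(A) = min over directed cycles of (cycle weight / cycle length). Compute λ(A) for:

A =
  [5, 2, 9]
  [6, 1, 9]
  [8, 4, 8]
λ(A) = 1

Enumerate directed cycles and compute their means (weight / length). Sample:
  cycle 0 → 0: weight = 5, length = 1, mean = 5/1 ≈ 5.000
  cycle 1 → 1: weight = 1, length = 1, mean = 1/1 ≈ 1.000
  cycle 2 → 2: weight = 8, length = 1, mean = 8/1 ≈ 8.000
  cycle 0 → 1 → 0: weight = 8, length = 2, mean = 8/2 ≈ 4.000
  cycle 0 → 2 → 0: weight = 17, length = 2, mean = 17/2 ≈ 8.500
  cycle 1 → 0 → 1: weight = 8, length = 2, mean = 8/2 ≈ 4.000
Minimum mean = 1.000, attained e.g. along the cycle 1 → 1 with weight 1 and length 1. So λ(A) = 1/1 = 1.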